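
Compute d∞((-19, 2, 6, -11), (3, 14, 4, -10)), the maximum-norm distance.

max(|x_i - y_i|) = max(|-19 - 3|, |2 - 14|, |6 - 4|, |-11 - (-10)|) = max(22, 12, 2, 1) = 22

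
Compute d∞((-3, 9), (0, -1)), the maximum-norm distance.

max(|x_i - y_i|) = max(|-3 - 0|, |9 - (-1)|) = max(3, 10) = 10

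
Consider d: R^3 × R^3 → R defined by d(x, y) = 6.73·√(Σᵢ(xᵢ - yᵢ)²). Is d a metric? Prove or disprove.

Yes. The L2 (Euclidean) norm induces a metric on R^3, and multiplying a metric by a positive constant 6.73 > 0 preserves all four axioms: non-negativity (6.73·||x-y|| ≥ 0), identity (6.73·||x-y|| = 0 ⟺ ||x-y|| = 0 ⟺ x = y), symmetry (||x-y|| = ||y-x||), and the triangle inequality (6.73·||x-z|| ≤ 6.73·||x-y|| + 6.73·||y-z||). So d is a metric.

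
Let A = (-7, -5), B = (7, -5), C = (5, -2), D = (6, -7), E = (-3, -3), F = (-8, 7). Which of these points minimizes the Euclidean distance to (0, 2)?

Distances: d(A) ≈ 9.8995, d(B) ≈ 9.8995, d(C) ≈ 6.4031, d(D) ≈ 10.8167, d(E) ≈ 5.831, d(F) ≈ 9.434. Nearest: E = (-3, -3) with distance 5.831.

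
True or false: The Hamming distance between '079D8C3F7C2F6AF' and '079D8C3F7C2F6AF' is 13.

Differing positions: none. Hamming distance = 0, so the claim that d_H = 13 is false.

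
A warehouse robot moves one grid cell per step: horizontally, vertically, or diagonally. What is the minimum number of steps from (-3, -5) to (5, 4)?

max(|x_i - y_i|) = max(|-3 - 5|, |-5 - 4|) = max(8, 9) = 9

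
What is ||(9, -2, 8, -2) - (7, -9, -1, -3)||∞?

max(|x_i - y_i|) = max(|9 - 7|, |-2 - (-9)|, |8 - (-1)|, |-2 - (-3)|) = max(2, 7, 9, 1) = 9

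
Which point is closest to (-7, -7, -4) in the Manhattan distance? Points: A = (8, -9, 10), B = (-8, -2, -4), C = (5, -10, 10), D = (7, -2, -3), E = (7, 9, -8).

Distances: d(A) = 31, d(B) = 6, d(C) = 29, d(D) = 20, d(E) = 34. Nearest: B = (-8, -2, -4) with distance 6.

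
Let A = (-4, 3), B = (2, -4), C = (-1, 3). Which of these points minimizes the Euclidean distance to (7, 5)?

Distances: d(A) ≈ 11.1803, d(B) ≈ 10.2956, d(C) ≈ 8.2462. Nearest: C = (-1, 3) with distance 8.2462.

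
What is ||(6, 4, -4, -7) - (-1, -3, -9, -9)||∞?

max(|x_i - y_i|) = max(|6 - (-1)|, |4 - (-3)|, |-4 - (-9)|, |-7 - (-9)|) = max(7, 7, 5, 2) = 7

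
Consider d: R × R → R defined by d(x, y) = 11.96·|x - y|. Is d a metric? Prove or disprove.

Yes. Since |x - y| is a metric on R and 11.96 > 0, the positive scalar multiple 11.96·|x - y| is also a metric: scaling by a positive constant preserves non-negativity, identity (d=0 ⟺ |x-y|=0 ⟺ x=y), symmetry, and the triangle inequality.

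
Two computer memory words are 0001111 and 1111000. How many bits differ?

Differing positions: 1, 2, 3, 5, 6, 7. Hamming distance = 6.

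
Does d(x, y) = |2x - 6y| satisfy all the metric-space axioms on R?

No. d fails symmetry: d(2, 5) = |2·2 - 6·5| = |-26| = 26, but d(5, 2) = |2·5 - 6·2| = |-2| = 2. Since 26 ≠ 2, d(x,y) ≠ d(y,x) in general.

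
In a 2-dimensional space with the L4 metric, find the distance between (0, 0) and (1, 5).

(Σ|x_i - y_i|^4)^(1/4) = (|0 - 1|^4 + |0 - 5|^4)^(1/4)
= (1^4 + 5^4)^(1/4) = (1 + 625)^(1/4) = (626)^(1/4) ≈ 5.002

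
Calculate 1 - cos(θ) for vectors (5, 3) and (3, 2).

With u = (5, 3), v = (3, 2):
u·v = 5·3 + 3·2 = 15 + 6 = 21.
|u| = √(5² + 3²) = √34, |v| = √(3² + 2²) = √13, so |u||v| = √(34·13) = √442.
cos θ = (u·v)/(|u||v|) = 21/√442 ≈ 0.9989
Cosine distance = 1 - cos θ ≈ 1 - 0.9989 = 0.0011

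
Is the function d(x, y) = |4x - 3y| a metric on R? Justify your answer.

No. d fails symmetry: d(4, 2) = |4·4 - 3·2| = |10| = 10, but d(2, 4) = |4·2 - 3·4| = |-4| = 4. Since 10 ≠ 4, d(x,y) ≠ d(y,x) in general.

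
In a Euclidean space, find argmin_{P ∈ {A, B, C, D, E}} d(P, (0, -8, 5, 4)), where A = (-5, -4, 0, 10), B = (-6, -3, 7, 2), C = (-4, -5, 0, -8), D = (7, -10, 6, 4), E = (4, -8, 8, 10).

Distances: d(A) ≈ 10.0995, d(B) ≈ 8.3066, d(C) ≈ 13.9284, d(D) ≈ 7.3485, d(E) ≈ 7.8102. Nearest: D = (7, -10, 6, 4) with distance 7.3485.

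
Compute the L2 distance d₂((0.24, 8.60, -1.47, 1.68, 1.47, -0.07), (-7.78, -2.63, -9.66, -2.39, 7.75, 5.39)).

√(Σ(x_i - y_i)²) = √((0.24 - (-7.78))² + (8.6 - (-2.63))² + (-1.47 - (-9.66))² + (1.68 - (-2.39))² + (1.47 - 7.75)² + (-0.07 - 5.39)²)
= √(8.02² + 11.23² + 8.19² + 4.07² + (-6.28)² + (-5.46)²) = √(64.3204 + 126.1129 + 67.0761 + 16.5649 + 39.4384 + 29.8116) = √343.3243 ≈ 18.529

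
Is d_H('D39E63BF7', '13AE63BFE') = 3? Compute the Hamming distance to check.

Differing positions: 1, 3, 9. Hamming distance = 3, so the claim is true.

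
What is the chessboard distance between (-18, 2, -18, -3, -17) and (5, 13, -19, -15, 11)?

max(|x_i - y_i|) = max(|-18 - 5|, |2 - 13|, |-18 - (-19)|, |-3 - (-15)|, |-17 - 11|) = max(23, 11, 1, 12, 28) = 28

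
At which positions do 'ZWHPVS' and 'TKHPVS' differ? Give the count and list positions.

Differing positions: 1, 2. Hamming distance = 2.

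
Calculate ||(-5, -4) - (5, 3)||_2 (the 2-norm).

(Σ|x_i - y_i|^2)^(1/2) = (|-5 - 5|^2 + |-4 - 3|^2)^(1/2)
= (10^2 + 7^2)^(1/2) = (100 + 49)^(1/2) = (149)^(1/2) ≈ 12.2066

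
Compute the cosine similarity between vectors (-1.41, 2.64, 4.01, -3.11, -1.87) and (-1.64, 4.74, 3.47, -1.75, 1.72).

With u = (-1.41, 2.64, 4.01, -3.11, -1.87), v = (-1.64, 4.74, 3.47, -1.75, 1.72):
u·v = (-1.41)·(-1.64) + 2.64·4.74 + 4.01·3.47 + (-3.11)·(-1.75) + (-1.87)·1.72 = 2.3124 + 12.5136 + 13.9147 + 5.4425 + (-3.2164) = 30.9668.
|u| = √((-1.41)² + 2.64² + 4.01² + (-3.11)² + (-1.87)²) = √(1.9881 + 6.9696 + 16.0801 + 9.6721 + 3.4969) = √38.2068, |v| = √((-1.64)² + 4.74² + 3.47² + (-1.75)² + 1.72²) = √(2.6896 + 22.4676 + 12.0409 + 3.0625 + 2.9584) = √43.219.
cos θ = (u·v)/(|u||v|) = 30.9668/(√38.2068·√43.219) ≈ 0.7621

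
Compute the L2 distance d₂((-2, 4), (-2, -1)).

√(Σ(x_i - y_i)²) = √((-2 - (-2))² + (4 - (-1))²)
= √(0² + 5²) = √(0 + 25) = √25 = 5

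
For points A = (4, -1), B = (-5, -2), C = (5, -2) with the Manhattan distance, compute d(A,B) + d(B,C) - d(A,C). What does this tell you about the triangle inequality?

d(A,B) = 9 + 1 = 10, d(B,C) = 10 + 0 = 10, d(A,C) = 1 + 1 = 2.
d(A,B) + d(B,C) - d(A,C) = 10 + 10 - 2 = 20 - 2 = 18. This is ≥ 0, so the triangle inequality holds for these points.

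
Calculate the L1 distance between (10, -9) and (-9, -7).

Σ|x_i - y_i| = |10 - (-9)| + |-9 - (-7)| = 19 + 2 = 21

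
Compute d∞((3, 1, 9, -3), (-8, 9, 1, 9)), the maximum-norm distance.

max(|x_i - y_i|) = max(|3 - (-8)|, |1 - 9|, |9 - 1|, |-3 - 9|) = max(11, 8, 8, 12) = 12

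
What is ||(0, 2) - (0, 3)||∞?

max(|x_i - y_i|) = max(|0 - 0|, |2 - 3|) = max(0, 1) = 1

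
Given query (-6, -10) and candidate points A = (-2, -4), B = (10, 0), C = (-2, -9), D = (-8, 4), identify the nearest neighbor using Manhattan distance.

Distances: d(A) = 10, d(B) = 26, d(C) = 5, d(D) = 16. Nearest: C = (-2, -9) with distance 5.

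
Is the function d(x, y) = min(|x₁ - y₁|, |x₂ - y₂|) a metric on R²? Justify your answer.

No. d fails identity of indiscernibles: take x = (-5, 0) and y = (-5, 5). Then d(x,y) = min(|-5 - (-5)|, |0 - 5|) = min(0, 5) = 0, yet x ≠ y.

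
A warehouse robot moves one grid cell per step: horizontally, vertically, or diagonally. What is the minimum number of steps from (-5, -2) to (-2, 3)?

max(|x_i - y_i|) = max(|-5 - (-2)|, |-2 - 3|) = max(3, 5) = 5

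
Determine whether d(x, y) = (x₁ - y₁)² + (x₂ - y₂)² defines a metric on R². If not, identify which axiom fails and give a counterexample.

No. The squared Euclidean distance fails the triangle inequality. Counterexample: x = (0, 0), y = (1, 2), z = (2, 4). d(x,z) = 2² + 4² = 20, but d(x,y) + d(y,z) = (1² + 2²) + (1² + 2²) = 5 + 5 = 10. Since 20 > 10, the triangle inequality is violated. (Note: √d, the ordinary Euclidean distance, IS a metric.)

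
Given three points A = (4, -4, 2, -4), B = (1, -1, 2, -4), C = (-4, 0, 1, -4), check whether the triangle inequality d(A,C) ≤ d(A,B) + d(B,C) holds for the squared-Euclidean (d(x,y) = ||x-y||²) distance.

d(A,B) = 3² + 3² + 0² + 0² = 18, d(B,C) = 5² + 1² + 1² + 0² = 27, d(A,C) = 8² + 4² + 1² + 0² = 81.
d(A,C) = 81 > 18 + 27 = 45. Triangle inequality is VIOLATED. (Squared-Euclidean is not a metric — this is a counterexample.)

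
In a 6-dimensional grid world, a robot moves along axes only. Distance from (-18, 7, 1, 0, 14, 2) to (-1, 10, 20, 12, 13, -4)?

Σ|x_i - y_i| = |-18 - (-1)| + |7 - 10| + |1 - 20| + |0 - 12| + |14 - 13| + |2 - (-4)| = 17 + 3 + 19 + 12 + 1 + 6 = 58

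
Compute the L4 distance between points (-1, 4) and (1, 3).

(Σ|x_i - y_i|^4)^(1/4) = (|-1 - 1|^4 + |4 - 3|^4)^(1/4)
= (2^4 + 1^4)^(1/4) = (16 + 1)^(1/4) = (17)^(1/4) ≈ 2.0305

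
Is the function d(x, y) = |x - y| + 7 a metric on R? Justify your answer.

No. d fails identity of indiscernibles (specifically d(x,x) = 0): d(-7, -7) = |-7 - (-7)| + 7 = 0 + 7 = 7 ≠ 0.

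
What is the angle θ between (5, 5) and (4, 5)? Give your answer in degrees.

With u = (5, 5), v = (4, 5):
u·v = 5·4 + 5·5 = 20 + 25 = 45.
|u| = √(5² + 5²) = √50, |v| = √(4² + 5²) = √41, so |u||v| = √(50·41) = √2050.
cos θ = (u·v)/(|u||v|) = 45/√2050 ≈ 0.993884
θ = arccos(0.993884) ≈ 6.34°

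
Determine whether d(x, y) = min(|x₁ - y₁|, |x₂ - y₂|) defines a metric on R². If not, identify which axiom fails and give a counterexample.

No. d fails identity of indiscernibles: take x = (1, 0) and y = (1, 1). Then d(x,y) = min(|1 - 1|, |0 - 1|) = min(0, 1) = 0, yet x ≠ y.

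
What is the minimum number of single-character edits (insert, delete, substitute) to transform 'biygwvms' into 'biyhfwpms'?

Let D[i][j] be the edit distance between the first i characters of 'biygwvms' and the first j characters of 'biyhfwpms', with D[i][0] = i, D[0][j] = j, and D[i][j] = D[i-1][j-1] if the characters match, else 1 + min(D[i-1][j], D[i][j-1], D[i-1][j-1]). Filling the table (rows: prefixes of 'biygwvms', columns: prefixes of 'biyhfwpms'):
     ε  b  i  y  h  f  w  p  m  s
  ε  0  1  2  3  4  5  6  7  8  9
  b  1  0  1  2  3  4  5  6  7  8
  i  2  1  0  1  2  3  4  5  6  7
  y  3  2  1  0  1  2  3  4  5  6
  g  4  3  2  1  1  2  3  4  5  6
  w  5  4  3  2  2  2  2  3  4  5
  v  6  5  4  3  3  3  3  3  4  5
  m  7  6  5  4  4  4  4  4  3  4
  s  8  7  6  5  5  5  5  5  4  3
The bottom-right entry gives D[8][9] = 3, so no sequence of fewer than 3 edits works. Backtracking through the table gives one optimal edit sequence (3 edits):
  biygwvms → biyhgwvms (ins h @4)
  biyhgwvms → biyhfwvms (sub g→f @5)
  biyhfwvms → biyhfwpms (sub v→p @7)
Edit distance = 3.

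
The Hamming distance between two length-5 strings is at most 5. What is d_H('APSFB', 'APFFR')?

Differing positions: 3, 5. Hamming distance = 2. The maximum possible Hamming distance for length-5 strings is 5, so d_H/5 = 2/5 = 0.4.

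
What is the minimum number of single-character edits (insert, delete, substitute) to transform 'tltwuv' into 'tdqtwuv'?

Let D[i][j] be the edit distance between the first i characters of 'tltwuv' and the first j characters of 'tdqtwuv', with D[i][0] = i, D[0][j] = j, and D[i][j] = D[i-1][j-1] if the characters match, else 1 + min(D[i-1][j], D[i][j-1], D[i-1][j-1]). Filling the table (rows: prefixes of 'tltwuv', columns: prefixes of 'tdqtwuv'):
     ε  t  d  q  t  w  u  v
  ε  0  1  2  3  4  5  6  7
  t  1  0  1  2  3  4  5  6
  l  2  1  1  2  3  4  5  6
  t  3  2  2  2  2  3  4  5
  w  4  3  3  3  3  2  3  4
  u  5  4  4  4  4  3  2  3
  v  6  5  5  5  5  4  3  2
The bottom-right entry gives D[6][7] = 2, so no sequence of fewer than 2 edits works. Backtracking through the table gives one optimal edit sequence (2 edits):
  tltwuv → tdltwuv (ins d @2)
  tdltwuv → tdqtwuv (sub l→q @3)
Edit distance = 2.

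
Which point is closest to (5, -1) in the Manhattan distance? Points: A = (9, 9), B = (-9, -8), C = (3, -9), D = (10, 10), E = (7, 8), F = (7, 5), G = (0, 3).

Distances: d(A) = 14, d(B) = 21, d(C) = 10, d(D) = 16, d(E) = 11, d(F) = 8, d(G) = 9. Nearest: F = (7, 5) with distance 8.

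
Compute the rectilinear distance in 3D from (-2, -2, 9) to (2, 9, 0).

Σ|x_i - y_i| = |-2 - 2| + |-2 - 9| + |9 - 0| = 4 + 11 + 9 = 24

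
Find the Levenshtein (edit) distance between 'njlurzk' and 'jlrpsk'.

Let D[i][j] be the edit distance between the first i characters of 'njlurzk' and the first j characters of 'jlrpsk', with D[i][0] = i, D[0][j] = j, and D[i][j] = D[i-1][j-1] if the characters match, else 1 + min(D[i-1][j], D[i][j-1], D[i-1][j-1]). Filling the table (rows: prefixes of 'njlurzk', columns: prefixes of 'jlrpsk'):
     ε  j  l  r  p  s  k
  ε  0  1  2  3  4  5  6
  n  1  1  2  3  4  5  6
  j  2  1  2  3  4  5  6
  l  3  2  1  2  3  4  5
  u  4  3  2  2  3  4  5
  r  5  4  3  2  3  4  5
  z  6  5  4  3  3  4  5
  k  7  6  5  4  4  4  4
The bottom-right entry gives D[7][6] = 4, so no sequence of fewer than 4 edits works. Backtracking through the table gives one optimal edit sequence (4 edits):
  njlurzk → jlurzk (del n @1)
  jlurzk → jlrrzk (sub u→r @3)
  jlrrzk → jlrpzk (sub r→p @4)
  jlrpzk → jlrpsk (sub z→s @5)
Edit distance = 4.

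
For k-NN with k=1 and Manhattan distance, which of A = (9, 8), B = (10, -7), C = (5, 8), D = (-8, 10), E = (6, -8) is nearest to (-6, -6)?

Distances: d(A) = 29, d(B) = 17, d(C) = 25, d(D) = 18, d(E) = 14. Nearest: E = (6, -8) with distance 14.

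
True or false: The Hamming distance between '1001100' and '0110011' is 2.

Differing positions: 1, 2, 3, 4, 5, 6, 7. Hamming distance = 7, so the claim that d_H = 2 is false.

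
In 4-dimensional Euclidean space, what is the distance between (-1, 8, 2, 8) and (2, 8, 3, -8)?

√(Σ(x_i - y_i)²) = √((-1 - 2)² + (8 - 8)² + (2 - 3)² + (8 - (-8))²)
= √((-3)² + 0² + (-1)² + 16²) = √(9 + 0 + 1 + 256) = √266 ≈ 16.3095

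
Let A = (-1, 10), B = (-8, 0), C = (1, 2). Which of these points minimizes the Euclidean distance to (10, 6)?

Distances: d(A) ≈ 11.7047, d(B) ≈ 18.9737, d(C) ≈ 9.8489. Nearest: C = (1, 2) with distance 9.8489.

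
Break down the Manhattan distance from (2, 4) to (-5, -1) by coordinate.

Σ|x_i - y_i| = |2 - (-5)| + |4 - (-1)| = 7 + 5 = 12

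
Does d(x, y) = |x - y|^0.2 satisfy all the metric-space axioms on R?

Yes. With 0 < p = 0.2 ≤ 1, d(x,y) = |x-y|^0.2 is a metric on R. Non-negativity and symmetry are immediate; |x-y|^0.2 = 0 ⟺ |x-y| = 0 ⟺ x = y. For the triangle inequality, the function t ↦ t^0.2 is subadditive on [0,∞) when p ≤ 1, so |x-z|^0.2 ≤ (|x-y| + |y-z|)^0.2 ≤ |x-y|^0.2 + |y-z|^0.2.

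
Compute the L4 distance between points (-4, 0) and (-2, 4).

(Σ|x_i - y_i|^4)^(1/4) = (|-4 - (-2)|^4 + |0 - 4|^4)^(1/4)
= (2^4 + 4^4)^(1/4) = (16 + 256)^(1/4) = (272)^(1/4) ≈ 4.0611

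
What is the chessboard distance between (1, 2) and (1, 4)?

max(|x_i - y_i|) = max(|1 - 1|, |2 - 4|) = max(0, 2) = 2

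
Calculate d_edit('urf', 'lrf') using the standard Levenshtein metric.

Let D[i][j] be the edit distance between the first i characters of 'urf' and the first j characters of 'lrf', with D[i][0] = i, D[0][j] = j, and D[i][j] = D[i-1][j-1] if the characters match, else 1 + min(D[i-1][j], D[i][j-1], D[i-1][j-1]). Filling the table (rows: prefixes of 'urf', columns: prefixes of 'lrf'):
     ε  l  r  f
  ε  0  1  2  3
  u  1  1  2  3
  r  2  2  1  2
  f  3  3  2  1
The bottom-right entry gives D[3][3] = 1, so no sequence of fewer than 1 edit works. Backtracking through the table gives one optimal edit sequence (1 edit):
  urf → lrf (sub u→l @1)
Edit distance = 1.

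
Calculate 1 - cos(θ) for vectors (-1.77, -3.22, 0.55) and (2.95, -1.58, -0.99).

With u = (-1.77, -3.22, 0.55), v = (2.95, -1.58, -0.99):
u·v = (-1.77)·2.95 + (-3.22)·(-1.58) + 0.55·(-0.99) = (-5.2215) + 5.0876 + (-0.5445) = -0.6784.
|u| = √((-1.77)² + (-3.22)² + 0.55²) = √(3.1329 + 10.3684 + 0.3025) = √13.8038, |v| = √(2.95² + (-1.58)² + (-0.99)²) = √(8.7025 + 2.4964 + 0.9801) = √12.179.
cos θ = (u·v)/(|u||v|) = -0.6784/(√13.8038·√12.179) ≈ -0.0523
Cosine distance = 1 - cos θ ≈ 1 - (-0.0523) = 1.0523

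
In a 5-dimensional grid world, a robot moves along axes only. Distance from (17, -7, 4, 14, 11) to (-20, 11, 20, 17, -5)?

Σ|x_i - y_i| = |17 - (-20)| + |-7 - 11| + |4 - 20| + |14 - 17| + |11 - (-5)| = 37 + 18 + 16 + 3 + 16 = 90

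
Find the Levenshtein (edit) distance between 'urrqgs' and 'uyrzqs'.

Let D[i][j] be the edit distance between the first i characters of 'urrqgs' and the first j characters of 'uyrzqs', with D[i][0] = i, D[0][j] = j, and D[i][j] = D[i-1][j-1] if the characters match, else 1 + min(D[i-1][j], D[i][j-1], D[i-1][j-1]). Filling the table (rows: prefixes of 'urrqgs', columns: prefixes of 'uyrzqs'):
     ε  u  y  r  z  q  s
  ε  0  1  2  3  4  5  6
  u  1  0  1  2  3  4  5
  r  2  1  1  1  2  3  4
  r  3  2  2  1  2  3  4
  q  4  3  3  2  2  2  3
  g  5  4  4  3  3  3  3
  s  6  5  5  4  4  4  3
The bottom-right entry gives D[6][6] = 3, so no sequence of fewer than 3 edits works. Backtracking through the table gives one optimal edit sequence (3 edits):
  urrqgs → uyrqgs (sub r→y @2)
  uyrqgs → uyrzgs (sub q→z @4)
  uyrzgs → uyrzqs (sub g→q @5)
Edit distance = 3.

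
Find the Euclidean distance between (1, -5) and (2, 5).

√(Σ(x_i - y_i)²) = √((1 - 2)² + (-5 - 5)²)
= √((-1)² + (-10)²) = √(1 + 100) = √101 ≈ 10.0499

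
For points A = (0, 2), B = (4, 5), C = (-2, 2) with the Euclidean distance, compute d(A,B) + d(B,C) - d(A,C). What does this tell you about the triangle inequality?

d(A,B) = √(4² + 3²) = √25 = 5, d(B,C) = √(6² + 3²) = √45 ≈ 6.7082, d(A,C) = √(2² + 0²) = √4 = 2.
d(A,B) + d(B,C) - d(A,C) = 5 + 6.7082 - 2 = 11.7082 - 2 = 9.7082 (to 4 decimal places). This is ≥ 0, so the triangle inequality holds for these points.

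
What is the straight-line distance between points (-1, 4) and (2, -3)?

√(Σ(x_i - y_i)²) = √((-1 - 2)² + (4 - (-3))²)
= √((-3)² + 7²) = √(9 + 49) = √58 ≈ 7.6158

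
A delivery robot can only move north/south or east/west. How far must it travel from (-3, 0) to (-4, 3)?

Σ|x_i - y_i| = |-3 - (-4)| + |0 - 3| = 1 + 3 = 4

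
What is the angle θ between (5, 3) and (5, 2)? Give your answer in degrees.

With u = (5, 3), v = (5, 2):
u·v = 5·5 + 3·2 = 25 + 6 = 31.
|u| = √(5² + 3²) = √34, |v| = √(5² + 2²) = √29, so |u||v| = √(34·29) = √986.
cos θ = (u·v)/(|u||v|) = 31/√986 ≈ 0.987241
θ = arccos(0.987241) ≈ 9.16°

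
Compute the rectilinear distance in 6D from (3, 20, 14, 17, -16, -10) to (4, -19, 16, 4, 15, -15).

Σ|x_i - y_i| = |3 - 4| + |20 - (-19)| + |14 - 16| + |17 - 4| + |-16 - 15| + |-10 - (-15)| = 1 + 39 + 2 + 13 + 31 + 5 = 91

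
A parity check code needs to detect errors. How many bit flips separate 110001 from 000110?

Differing positions: 1, 2, 4, 5, 6. Hamming distance = 5.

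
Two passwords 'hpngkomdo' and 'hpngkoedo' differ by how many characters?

Differing positions: 7. Hamming distance = 1.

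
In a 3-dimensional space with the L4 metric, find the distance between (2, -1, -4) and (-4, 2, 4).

(Σ|x_i - y_i|^4)^(1/4) = (|2 - (-4)|^4 + |-1 - 2|^4 + |-4 - 4|^4)^(1/4)
= (6^4 + 3^4 + 8^4)^(1/4) = (1296 + 81 + 4096)^(1/4) = (5473)^(1/4) ≈ 8.6011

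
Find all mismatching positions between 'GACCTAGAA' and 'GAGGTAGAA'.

Differing positions: 3, 4. Hamming distance = 2.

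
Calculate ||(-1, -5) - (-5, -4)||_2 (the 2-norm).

(Σ|x_i - y_i|^2)^(1/2) = (|-1 - (-5)|^2 + |-5 - (-4)|^2)^(1/2)
= (4^2 + 1^2)^(1/2) = (16 + 1)^(1/2) = (17)^(1/2) ≈ 4.1231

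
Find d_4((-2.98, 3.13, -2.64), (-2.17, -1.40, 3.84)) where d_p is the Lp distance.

(Σ|x_i - y_i|^4)^(1/4) = (|-2.98 - (-2.17)|^4 + |3.13 - (-1.4)|^4 + |-2.64 - 3.84|^4)^(1/4)
= (0.81^4 + 4.53^4 + 6.48^4)^(1/4) ≈ (0.4305 + 421.1073 + 1763.1937)^(1/4) = (2184.7315)^(1/4) ≈ 6.8367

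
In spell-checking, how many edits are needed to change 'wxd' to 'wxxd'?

Let D[i][j] be the edit distance between the first i characters of 'wxd' and the first j characters of 'wxxd', with D[i][0] = i, D[0][j] = j, and D[i][j] = D[i-1][j-1] if the characters match, else 1 + min(D[i-1][j], D[i][j-1], D[i-1][j-1]). Filling the table (rows: prefixes of 'wxd', columns: prefixes of 'wxxd'):
     ε  w  x  x  d
  ε  0  1  2  3  4
  w  1  0  1  2  3
  x  2  1  0  1  2
  d  3  2  1  1  1
The bottom-right entry gives D[3][4] = 1, so no sequence of fewer than 1 edit works. Backtracking through the table gives one optimal edit sequence (1 edit):
  wxd → wxxd (ins x @2)
Edit distance = 1.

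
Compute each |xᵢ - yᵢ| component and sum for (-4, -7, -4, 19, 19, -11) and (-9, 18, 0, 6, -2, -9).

Σ|x_i - y_i| = |-4 - (-9)| + |-7 - 18| + |-4 - 0| + |19 - 6| + |19 - (-2)| + |-11 - (-9)| = 5 + 25 + 4 + 13 + 21 + 2 = 70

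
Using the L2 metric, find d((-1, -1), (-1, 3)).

√(Σ(x_i - y_i)²) = √((-1 - (-1))² + (-1 - 3)²)
= √(0² + (-4)²) = √(0 + 16) = √16 = 4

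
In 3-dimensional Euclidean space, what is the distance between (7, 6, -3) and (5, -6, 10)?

√(Σ(x_i - y_i)²) = √((7 - 5)² + (6 - (-6))² + (-3 - 10)²)
= √(2² + 12² + (-13)²) = √(4 + 144 + 169) = √317 ≈ 17.8045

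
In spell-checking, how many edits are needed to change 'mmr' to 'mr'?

Let D[i][j] be the edit distance between the first i characters of 'mmr' and the first j characters of 'mr', with D[i][0] = i, D[0][j] = j, and D[i][j] = D[i-1][j-1] if the characters match, else 1 + min(D[i-1][j], D[i][j-1], D[i-1][j-1]). Filling the table (rows: prefixes of 'mmr', columns: prefixes of 'mr'):
     ε  m  r
  ε  0  1  2
  m  1  0  1
  m  2  1  1
  r  3  2  1
The bottom-right entry gives D[3][2] = 1, so no sequence of fewer than 1 edit works. Backtracking through the table gives one optimal edit sequence (1 edit):
  mmr → mr (del m @1)
Edit distance = 1.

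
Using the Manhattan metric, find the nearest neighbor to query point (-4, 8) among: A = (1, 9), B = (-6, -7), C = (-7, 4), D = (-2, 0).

Distances: d(A) = 6, d(B) = 17, d(C) = 7, d(D) = 10. Nearest: A = (1, 9) with distance 6.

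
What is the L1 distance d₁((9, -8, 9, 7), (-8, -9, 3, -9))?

Σ|x_i - y_i| = |9 - (-8)| + |-8 - (-9)| + |9 - 3| + |7 - (-9)| = 17 + 1 + 6 + 16 = 40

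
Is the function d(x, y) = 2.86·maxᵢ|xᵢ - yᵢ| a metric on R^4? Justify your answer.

Yes. The L∞ (Chebyshev) norm induces a metric on R^4, and multiplying a metric by a positive constant 2.86 > 0 preserves all four axioms: non-negativity (2.86·||x-y|| ≥ 0), identity (2.86·||x-y|| = 0 ⟺ ||x-y|| = 0 ⟺ x = y), symmetry (||x-y|| = ||y-x||), and the triangle inequality (2.86·||x-z|| ≤ 2.86·||x-y|| + 2.86·||y-z||). So d is a metric.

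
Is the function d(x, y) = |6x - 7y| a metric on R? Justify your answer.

No. d fails symmetry: d(3, 1) = |6·3 - 7·1| = |11| = 11, but d(1, 3) = |6·1 - 7·3| = |-15| = 15. Since 11 ≠ 15, d(x,y) ≠ d(y,x) in general.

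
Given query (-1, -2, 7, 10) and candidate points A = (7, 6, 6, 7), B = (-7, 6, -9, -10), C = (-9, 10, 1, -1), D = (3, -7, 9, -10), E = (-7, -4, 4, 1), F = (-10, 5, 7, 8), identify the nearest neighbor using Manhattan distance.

Distances: d(A) = 20, d(B) = 50, d(C) = 37, d(D) = 31, d(E) = 20, d(F) = 18. Nearest: F = (-10, 5, 7, 8) with distance 18.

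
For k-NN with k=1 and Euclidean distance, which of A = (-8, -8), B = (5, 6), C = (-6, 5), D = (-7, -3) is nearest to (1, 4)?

Distances: d(A) = 15, d(B) ≈ 4.4721, d(C) ≈ 7.0711, d(D) ≈ 10.6301. Nearest: B = (5, 6) with distance 4.4721.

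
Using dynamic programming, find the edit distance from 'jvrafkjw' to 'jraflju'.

Let D[i][j] be the edit distance between the first i characters of 'jvrafkjw' and the first j characters of 'jraflju', with D[i][0] = i, D[0][j] = j, and D[i][j] = D[i-1][j-1] if the characters match, else 1 + min(D[i-1][j], D[i][j-1], D[i-1][j-1]). Filling the table (rows: prefixes of 'jvrafkjw', columns: prefixes of 'jraflju'):
     ε  j  r  a  f  l  j  u
  ε  0  1  2  3  4  5  6  7
  j  1  0  1  2  3  4  5  6
  v  2  1  1  2  3  4  5  6
  r  3  2  1  2  3  4  5  6
  a  4  3  2  1  2  3  4  5
  f  5  4  3  2  1  2  3  4
  k  6  5  4  3  2  2  3  4
  j  7  6  5  4  3  3  2  3
  w  8  7  6  5  4  4  3  3
The bottom-right entry gives D[8][7] = 3, so no sequence of fewer than 3 edits works. Backtracking through the table gives one optimal edit sequence (3 edits):
  jvrafkjw → jrafkjw (del v @2)
  jrafkjw → jrafljw (sub k→l @5)
  jrafljw → jraflju (sub w→u @7)
Edit distance = 3.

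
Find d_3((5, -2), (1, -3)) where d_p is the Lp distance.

(Σ|x_i - y_i|^3)^(1/3) = (|5 - 1|^3 + |-2 - (-3)|^3)^(1/3)
= (4^3 + 1^3)^(1/3) = (64 + 1)^(1/3) = (65)^(1/3) ≈ 4.0207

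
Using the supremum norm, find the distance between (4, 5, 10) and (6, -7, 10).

max(|x_i - y_i|) = max(|4 - 6|, |5 - (-7)|, |10 - 10|) = max(2, 12, 0) = 12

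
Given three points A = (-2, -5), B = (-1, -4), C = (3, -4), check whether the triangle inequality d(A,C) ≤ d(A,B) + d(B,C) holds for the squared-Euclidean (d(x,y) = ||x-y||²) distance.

d(A,B) = 1² + 1² = 2, d(B,C) = 4² + 0² = 16, d(A,C) = 5² + 1² = 26.
d(A,C) = 26 > 2 + 16 = 18. Triangle inequality is VIOLATED. (Squared-Euclidean is not a metric — this is a counterexample.)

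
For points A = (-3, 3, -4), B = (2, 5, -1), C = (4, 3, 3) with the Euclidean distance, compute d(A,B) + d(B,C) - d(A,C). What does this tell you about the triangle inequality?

d(A,B) = √(5² + 2² + 3²) = √38 ≈ 6.1644, d(B,C) = √(2² + 2² + 4²) = √24 ≈ 4.899, d(A,C) = √(7² + 0² + 7²) = √98 ≈ 9.8995.
d(A,B) + d(B,C) - d(A,C) = 6.1644 + 4.899 - 9.8995 = 11.0634 - 9.8995 = 1.1639 (to 4 decimal places). This is ≥ 0, so the triangle inequality holds for these points.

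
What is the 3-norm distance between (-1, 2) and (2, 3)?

(Σ|x_i - y_i|^3)^(1/3) = (|-1 - 2|^3 + |2 - 3|^3)^(1/3)
= (3^3 + 1^3)^(1/3) = (27 + 1)^(1/3) = (28)^(1/3) ≈ 3.0366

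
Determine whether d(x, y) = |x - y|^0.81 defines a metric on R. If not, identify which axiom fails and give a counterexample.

Yes. With 0 < p = 0.81 ≤ 1, d(x,y) = |x-y|^0.81 is a metric on R. Non-negativity and symmetry are immediate; |x-y|^0.81 = 0 ⟺ |x-y| = 0 ⟺ x = y. For the triangle inequality, the function t ↦ t^0.81 is subadditive on [0,∞) when p ≤ 1, so |x-z|^0.81 ≤ (|x-y| + |y-z|)^0.81 ≤ |x-y|^0.81 + |y-z|^0.81.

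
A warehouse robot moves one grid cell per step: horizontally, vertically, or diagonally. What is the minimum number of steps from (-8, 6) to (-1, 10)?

max(|x_i - y_i|) = max(|-8 - (-1)|, |6 - 10|) = max(7, 4) = 7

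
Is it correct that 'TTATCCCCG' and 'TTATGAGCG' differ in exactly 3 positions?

Differing positions: 5, 6, 7. Hamming distance = 3, so the claim is true.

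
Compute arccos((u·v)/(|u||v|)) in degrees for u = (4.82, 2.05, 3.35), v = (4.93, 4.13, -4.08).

With u = (4.82, 2.05, 3.35), v = (4.93, 4.13, -4.08):
u·v = 4.82·4.93 + 2.05·4.13 + 3.35·(-4.08) = 23.7626 + 8.4665 + (-13.668) = 18.5611.
|u| = √(4.82² + 2.05² + 3.35²) = √(23.2324 + 4.2025 + 11.2225) = √38.6574, |v| = √(4.93² + 4.13² + (-4.08)²) = √(24.3049 + 17.0569 + 16.6464) = √58.0082.
cos θ = (u·v)/(|u||v|) = 18.5611/(√38.6574·√58.0082) ≈ 0.391961
θ = arccos(0.391961) ≈ 66.92°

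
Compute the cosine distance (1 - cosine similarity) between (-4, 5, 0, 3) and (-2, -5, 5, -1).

With u = (-4, 5, 0, 3), v = (-2, -5, 5, -1):
u·v = (-4)·(-2) + 5·(-5) + 0·5 + 3·(-1) = 8 + (-25) + 0 + (-3) = -20.
|u| = √((-4)² + 5² + 0² + 3²) = √50, |v| = √((-2)² + (-5)² + 5² + (-1)²) = √55, so |u||v| = √(50·55) = √2750.
cos θ = (u·v)/(|u||v|) = -20/√2750 ≈ -0.3814
Cosine distance = 1 - cos θ ≈ 1 - (-0.3814) = 1.3814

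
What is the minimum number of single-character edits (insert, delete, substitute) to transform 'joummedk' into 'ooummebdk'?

Let D[i][j] be the edit distance between the first i characters of 'joummedk' and the first j characters of 'ooummebdk', with D[i][0] = i, D[0][j] = j, and D[i][j] = D[i-1][j-1] if the characters match, else 1 + min(D[i-1][j], D[i][j-1], D[i-1][j-1]). Filling the table (rows: prefixes of 'joummedk', columns: prefixes of 'ooummebdk'):
     ε  o  o  u  m  m  e  b  d  k
  ε  0  1  2  3  4  5  6  7  8  9
  j  1  1  2  3  4  5  6  7  8  9
  o  2  1  1  2  3  4  5  6  7  8
  u  3  2  2  1  2  3  4  5  6  7
  m  4  3  3  2  1  2  3  4  5  6
  m  5  4  4  3  2  1  2  3  4  5
  e  6  5  5  4  3  2  1  2  3  4
  d  7  6  6  5  4  3  2  2  2  3
  k  8  7  7  6  5  4  3  3  3  2
The bottom-right entry gives D[8][9] = 2, so no sequence of fewer than 2 edits works. Backtracking through the table gives one optimal edit sequence (2 edits):
  joummedk → ooummedk (sub j→o @1)
  ooummedk → ooummebdk (ins b @7)
Edit distance = 2.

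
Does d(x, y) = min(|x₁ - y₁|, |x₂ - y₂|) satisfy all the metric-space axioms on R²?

No. d fails identity of indiscernibles: take x = (-4, 0) and y = (-4, 6). Then d(x,y) = min(|-4 - (-4)|, |0 - 6|) = min(0, 6) = 0, yet x ≠ y.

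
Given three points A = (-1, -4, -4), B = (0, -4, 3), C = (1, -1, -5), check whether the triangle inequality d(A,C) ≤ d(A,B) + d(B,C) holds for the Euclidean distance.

d(A,B) = √(1² + 0² + 7²) = √50 ≈ 7.0711, d(B,C) = √(1² + 3² + 8²) = √74 ≈ 8.6023, d(A,C) = √(2² + 3² + 1²) = √14 ≈ 3.7417.
d(A,C) ≈ 3.7417 ≤ 7.0711 + 8.6023 = 15.6734. Triangle inequality is satisfied.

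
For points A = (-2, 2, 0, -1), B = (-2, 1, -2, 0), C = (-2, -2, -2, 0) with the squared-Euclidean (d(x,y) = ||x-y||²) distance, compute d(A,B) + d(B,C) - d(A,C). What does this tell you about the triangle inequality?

d(A,B) = 0² + 1² + 2² + 1² = 6, d(B,C) = 0² + 3² + 0² + 0² = 9, d(A,C) = 0² + 4² + 2² + 1² = 21.
d(A,B) + d(B,C) - d(A,C) = 6 + 9 - 21 = 15 - 21 = -6. This is < 0, so the triangle inequality FAILS for these points (squared-Euclidean is not a metric).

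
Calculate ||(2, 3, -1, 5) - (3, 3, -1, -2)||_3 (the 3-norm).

(Σ|x_i - y_i|^3)^(1/3) = (|2 - 3|^3 + |3 - 3|^3 + |-1 - (-1)|^3 + |5 - (-2)|^3)^(1/3)
= (1^3 + 0^3 + 0^3 + 7^3)^(1/3) = (1 + 0 + 0 + 343)^(1/3) = (344)^(1/3) ≈ 7.0068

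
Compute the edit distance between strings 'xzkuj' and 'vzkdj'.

Let D[i][j] be the edit distance between the first i characters of 'xzkuj' and the first j characters of 'vzkdj', with D[i][0] = i, D[0][j] = j, and D[i][j] = D[i-1][j-1] if the characters match, else 1 + min(D[i-1][j], D[i][j-1], D[i-1][j-1]). Filling the table (rows: prefixes of 'xzkuj', columns: prefixes of 'vzkdj'):
     ε  v  z  k  d  j
  ε  0  1  2  3  4  5
  x  1  1  2  3  4  5
  z  2  2  1  2  3  4
  k  3  3  2  1  2  3
  u  4  4  3  2  2  3
  j  5  5  4  3  3  2
The bottom-right entry gives D[5][5] = 2, so no sequence of fewer than 2 edits works. Backtracking through the table gives one optimal edit sequence (2 edits):
  xzkuj → vzkuj (sub x→v @1)
  vzkuj → vzkdj (sub u→d @4)
Edit distance = 2.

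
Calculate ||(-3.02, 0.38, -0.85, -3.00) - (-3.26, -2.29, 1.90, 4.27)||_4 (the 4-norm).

(Σ|x_i - y_i|^4)^(1/4) = (|-3.02 - (-3.26)|^4 + |0.38 - (-2.29)|^4 + |-0.85 - 1.9|^4 + |-3 - 4.27|^4)^(1/4)
= (0.24^4 + 2.67^4 + 2.75^4 + 7.27^4)^(1/4) ≈ (0.0033 + 50.8212 + 57.1914 + 2793.429)^(1/4) = (2901.4449)^(1/4) ≈ 7.3393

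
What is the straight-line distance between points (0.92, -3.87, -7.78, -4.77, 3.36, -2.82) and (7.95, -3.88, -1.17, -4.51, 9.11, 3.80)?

√(Σ(x_i - y_i)²) = √((0.92 - 7.95)² + (-3.87 - (-3.88))² + (-7.78 - (-1.17))² + (-4.77 - (-4.51))² + (3.36 - 9.11)² + (-2.82 - 3.8)²)
= √((-7.03)² + 0.01² + (-6.61)² + (-0.26)² + (-5.75)² + (-6.62)²) = √(49.4209 + 0.0001 + 43.6921 + 0.0676 + 33.0625 + 43.8244) = √170.0676 ≈ 13.041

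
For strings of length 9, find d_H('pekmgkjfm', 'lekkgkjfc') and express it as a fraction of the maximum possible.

Differing positions: 1, 4, 9. Hamming distance = 3. The maximum possible Hamming distance for length-9 strings is 9, so d_H/9 = 3/9 ≈ 0.3333.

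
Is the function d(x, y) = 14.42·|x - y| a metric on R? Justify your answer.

Yes. Since |x - y| is a metric on R and 14.42 > 0, the positive scalar multiple 14.42·|x - y| is also a metric: scaling by a positive constant preserves non-negativity, identity (d=0 ⟺ |x-y|=0 ⟺ x=y), symmetry, and the triangle inequality.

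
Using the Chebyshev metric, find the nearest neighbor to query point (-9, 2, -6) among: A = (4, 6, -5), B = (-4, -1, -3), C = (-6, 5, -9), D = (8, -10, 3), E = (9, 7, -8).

Distances: d(A) = 13, d(B) = 5, d(C) = 3, d(D) = 17, d(E) = 18. Nearest: C = (-6, 5, -9) with distance 3.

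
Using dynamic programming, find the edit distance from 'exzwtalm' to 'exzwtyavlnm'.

Let D[i][j] be the edit distance between the first i characters of 'exzwtalm' and the first j characters of 'exzwtyavlnm', with D[i][0] = i, D[0][j] = j, and D[i][j] = D[i-1][j-1] if the characters match, else 1 + min(D[i-1][j], D[i][j-1], D[i-1][j-1]). Filling the table (rows: prefixes of 'exzwtalm', columns: prefixes of 'exzwtyavlnm'):
     ε  e  x  z  w  t  y  a  v  l  n  m
  ε  0  1  2  3  4  5  6  7  8  9 10 11
  e  1  0  1  2  3  4  5  6  7  8  9 10
  x  2  1  0  1  2  3  4  5  6  7  8  9
  z  3  2  1  0  1  2  3  4  5  6  7  8
  w  4  3  2  1  0  1  2  3  4  5  6  7
  t  5  4  3  2  1  0  1  2  3  4  5  6
  a  6  5  4  3  2  1  1  1  2  3  4  5
  l  7  6  5  4  3  2  2  2  2  2  3  4
  m  8  7  6  5  4  3  3  3  3  3  3  3
The bottom-right entry gives D[8][11] = 3, so no sequence of fewer than 3 edits works. Backtracking through the table gives one optimal edit sequence (3 edits):
  exzwtalm → exzwtyalm (ins y @6)
  exzwtyalm → exzwtyavlm (ins v @8)
  exzwtyavlm → exzwtyavlnm (ins n @10)
Edit distance = 3.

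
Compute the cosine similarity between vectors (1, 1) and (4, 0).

With u = (1, 1), v = (4, 0):
u·v = 1·4 + 1·0 = 4 + 0 = 4.
|u| = √(1² + 1²) = √2, |v| = √(4² + 0²) = √16, so |u||v| = √(2·16) = √32.
cos θ = (u·v)/(|u||v|) = 4/√32 ≈ 0.7071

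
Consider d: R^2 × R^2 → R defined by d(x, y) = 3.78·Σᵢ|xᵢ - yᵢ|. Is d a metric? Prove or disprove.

Yes. The L1 (Manhattan) norm induces a metric on R^2, and multiplying a metric by a positive constant 3.78 > 0 preserves all four axioms: non-negativity (3.78·||x-y|| ≥ 0), identity (3.78·||x-y|| = 0 ⟺ ||x-y|| = 0 ⟺ x = y), symmetry (||x-y|| = ||y-x||), and the triangle inequality (3.78·||x-z|| ≤ 3.78·||x-y|| + 3.78·||y-z||). So d is a metric.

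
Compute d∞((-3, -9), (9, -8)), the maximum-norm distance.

max(|x_i - y_i|) = max(|-3 - 9|, |-9 - (-8)|) = max(12, 1) = 12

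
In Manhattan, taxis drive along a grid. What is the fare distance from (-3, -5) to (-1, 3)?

Σ|x_i - y_i| = |-3 - (-1)| + |-5 - 3| = 2 + 8 = 10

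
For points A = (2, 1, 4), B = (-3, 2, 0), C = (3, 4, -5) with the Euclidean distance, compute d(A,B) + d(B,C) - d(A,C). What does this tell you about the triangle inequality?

d(A,B) = √(5² + 1² + 4²) = √42 ≈ 6.4807, d(B,C) = √(6² + 2² + 5²) = √65 ≈ 8.0623, d(A,C) = √(1² + 3² + 9²) = √91 ≈ 9.5394.
d(A,B) + d(B,C) - d(A,C) = 6.4807 + 8.0623 - 9.5394 = 14.543 - 9.5394 = 5.0036 (to 4 decimal places). This is ≥ 0, so the triangle inequality holds for these points.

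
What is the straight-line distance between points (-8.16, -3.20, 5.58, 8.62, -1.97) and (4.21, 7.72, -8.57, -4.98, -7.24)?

√(Σ(x_i - y_i)²) = √((-8.16 - 4.21)² + (-3.2 - 7.72)² + (5.58 - (-8.57))² + (8.62 - (-4.98))² + (-1.97 - (-7.24))²)
= √((-12.37)² + (-10.92)² + 14.15² + 13.6² + 5.27²) = √(153.0169 + 119.2464 + 200.2225 + 184.96 + 27.7729) = √685.2187 ≈ 26.1767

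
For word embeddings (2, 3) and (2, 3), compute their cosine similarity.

With u = (2, 3), v = (2, 3):
u·v = 2·2 + 3·3 = 4 + 9 = 13.
|u| = √(2² + 3²) = √13, |v| = √(2² + 3²) = √13, so |u||v| = √(13·13) = √169 = 13.
cos θ = (u·v)/(|u||v|) = 13/13 = 1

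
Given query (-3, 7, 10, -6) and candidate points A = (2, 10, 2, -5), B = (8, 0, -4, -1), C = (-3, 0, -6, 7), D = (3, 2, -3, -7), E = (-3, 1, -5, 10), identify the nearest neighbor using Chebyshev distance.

Distances: d(A) = 8, d(B) = 14, d(C) = 16, d(D) = 13, d(E) = 16. Nearest: A = (2, 10, 2, -5) with distance 8.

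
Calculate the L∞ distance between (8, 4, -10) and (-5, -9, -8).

max(|x_i - y_i|) = max(|8 - (-5)|, |4 - (-9)|, |-10 - (-8)|) = max(13, 13, 2) = 13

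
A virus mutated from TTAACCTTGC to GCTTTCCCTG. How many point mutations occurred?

Differing positions: 1, 2, 3, 4, 5, 7, 8, 9, 10. Hamming distance = 9.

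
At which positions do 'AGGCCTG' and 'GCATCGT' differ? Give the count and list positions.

Differing positions: 1, 2, 3, 4, 6, 7. Hamming distance = 6.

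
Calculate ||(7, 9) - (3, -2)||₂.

√(Σ(x_i - y_i)²) = √((7 - 3)² + (9 - (-2))²)
= √(4² + 11²) = √(16 + 121) = √137 ≈ 11.7047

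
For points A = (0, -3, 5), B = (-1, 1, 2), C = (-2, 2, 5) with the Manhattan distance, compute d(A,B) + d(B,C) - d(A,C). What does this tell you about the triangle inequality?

d(A,B) = 1 + 4 + 3 = 8, d(B,C) = 1 + 1 + 3 = 5, d(A,C) = 2 + 5 + 0 = 7.
d(A,B) + d(B,C) - d(A,C) = 8 + 5 - 7 = 13 - 7 = 6. This is ≥ 0, so the triangle inequality holds for these points.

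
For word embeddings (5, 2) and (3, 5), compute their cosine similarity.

With u = (5, 2), v = (3, 5):
u·v = 5·3 + 2·5 = 15 + 10 = 25.
|u| = √(5² + 2²) = √29, |v| = √(3² + 5²) = √34, so |u||v| = √(29·34) = √986.
cos θ = (u·v)/(|u||v|) = 25/√986 ≈ 0.7962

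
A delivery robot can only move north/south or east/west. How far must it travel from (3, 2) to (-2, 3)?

Σ|x_i - y_i| = |3 - (-2)| + |2 - 3| = 5 + 1 = 6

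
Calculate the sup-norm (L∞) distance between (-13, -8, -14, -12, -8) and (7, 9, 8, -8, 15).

max(|x_i - y_i|) = max(|-13 - 7|, |-8 - 9|, |-14 - 8|, |-12 - (-8)|, |-8 - 15|) = max(20, 17, 22, 4, 23) = 23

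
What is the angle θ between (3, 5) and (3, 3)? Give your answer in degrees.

With u = (3, 5), v = (3, 3):
u·v = 3·3 + 5·3 = 9 + 15 = 24.
|u| = √(3² + 5²) = √34, |v| = √(3² + 3²) = √18, so |u||v| = √(34·18) = √612.
cos θ = (u·v)/(|u||v|) = 24/√612 ≈ 0.970143
θ = arccos(0.970143) ≈ 14.04°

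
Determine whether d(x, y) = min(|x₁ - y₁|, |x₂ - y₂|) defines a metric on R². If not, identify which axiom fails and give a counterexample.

No. d fails identity of indiscernibles: take x = (-2, 0) and y = (-2, 6). Then d(x,y) = min(|-2 - (-2)|, |0 - 6|) = min(0, 6) = 0, yet x ≠ y.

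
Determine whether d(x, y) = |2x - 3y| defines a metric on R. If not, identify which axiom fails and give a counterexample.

No. d fails symmetry: d(2, 8) = |2·2 - 3·8| = |-20| = 20, but d(8, 2) = |2·8 - 3·2| = |10| = 10. Since 20 ≠ 10, d(x,y) ≠ d(y,x) in general.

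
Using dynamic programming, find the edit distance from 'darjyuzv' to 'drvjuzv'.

Let D[i][j] be the edit distance between the first i characters of 'darjyuzv' and the first j characters of 'drvjuzv', with D[i][0] = i, D[0][j] = j, and D[i][j] = D[i-1][j-1] if the characters match, else 1 + min(D[i-1][j], D[i][j-1], D[i-1][j-1]). Filling the table (rows: prefixes of 'darjyuzv', columns: prefixes of 'drvjuzv'):
     ε  d  r  v  j  u  z  v
  ε  0  1  2  3  4  5  6  7
  d  1  0  1  2  3  4  5  6
  a  2  1  1  2  3  4  5  6
  r  3  2  1  2  3  4  5  6
  j  4  3  2  2  2  3  4  5
  y  5  4  3  3  3  3  4  5
  u  6  5  4  4  4  3  4  5
  z  7  6  5  5  5  4  3  4
  v  8  7  6  5  6  5  4  3
The bottom-right entry gives D[8][7] = 3, so no sequence of fewer than 3 edits works. Backtracking through the table gives one optimal edit sequence (3 edits):
  darjyuzv → drjyuzv (del a @2)
  drjyuzv → drvyuzv (sub j→v @3)
  drvyuzv → drvjuzv (sub y→j @4)
Edit distance = 3.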